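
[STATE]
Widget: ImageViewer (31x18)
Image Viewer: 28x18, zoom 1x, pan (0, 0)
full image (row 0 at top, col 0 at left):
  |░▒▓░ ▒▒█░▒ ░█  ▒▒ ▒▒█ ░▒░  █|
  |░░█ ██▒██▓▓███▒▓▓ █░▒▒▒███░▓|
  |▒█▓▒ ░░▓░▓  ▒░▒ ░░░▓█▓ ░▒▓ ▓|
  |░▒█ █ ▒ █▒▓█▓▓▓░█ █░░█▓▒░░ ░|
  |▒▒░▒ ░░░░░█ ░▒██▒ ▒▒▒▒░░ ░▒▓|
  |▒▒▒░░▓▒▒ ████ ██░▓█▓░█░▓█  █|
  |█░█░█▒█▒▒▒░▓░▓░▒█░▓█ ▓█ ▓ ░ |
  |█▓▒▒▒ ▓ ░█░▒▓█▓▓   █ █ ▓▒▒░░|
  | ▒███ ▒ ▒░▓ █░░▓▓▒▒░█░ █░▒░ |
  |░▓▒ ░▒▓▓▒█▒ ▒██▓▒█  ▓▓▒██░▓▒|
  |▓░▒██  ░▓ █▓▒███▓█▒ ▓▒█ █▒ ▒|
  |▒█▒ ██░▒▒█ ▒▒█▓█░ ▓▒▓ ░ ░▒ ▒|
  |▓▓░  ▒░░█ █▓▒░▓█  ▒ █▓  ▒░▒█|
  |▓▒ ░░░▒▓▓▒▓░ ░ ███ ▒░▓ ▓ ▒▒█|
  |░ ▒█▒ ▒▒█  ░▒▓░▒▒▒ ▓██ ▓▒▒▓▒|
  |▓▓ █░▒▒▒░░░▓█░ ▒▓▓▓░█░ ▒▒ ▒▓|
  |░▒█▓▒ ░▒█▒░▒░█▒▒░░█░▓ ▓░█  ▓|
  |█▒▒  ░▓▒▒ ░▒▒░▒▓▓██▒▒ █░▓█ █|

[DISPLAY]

░▒▓░ ▒▒█░▒ ░█  ▒▒ ▒▒█ ░▒░  █   
░░█ ██▒██▓▓███▒▓▓ █░▒▒▒███░▓   
▒█▓▒ ░░▓░▓  ▒░▒ ░░░▓█▓ ░▒▓ ▓   
░▒█ █ ▒ █▒▓█▓▓▓░█ █░░█▓▒░░ ░   
▒▒░▒ ░░░░░█ ░▒██▒ ▒▒▒▒░░ ░▒▓   
▒▒▒░░▓▒▒ ████ ██░▓█▓░█░▓█  █   
█░█░█▒█▒▒▒░▓░▓░▒█░▓█ ▓█ ▓ ░    
█▓▒▒▒ ▓ ░█░▒▓█▓▓   █ █ ▓▒▒░░   
 ▒███ ▒ ▒░▓ █░░▓▓▒▒░█░ █░▒░    
░▓▒ ░▒▓▓▒█▒ ▒██▓▒█  ▓▓▒██░▓▒   
▓░▒██  ░▓ █▓▒███▓█▒ ▓▒█ █▒ ▒   
▒█▒ ██░▒▒█ ▒▒█▓█░ ▓▒▓ ░ ░▒ ▒   
▓▓░  ▒░░█ █▓▒░▓█  ▒ █▓  ▒░▒█   
▓▒ ░░░▒▓▓▒▓░ ░ ███ ▒░▓ ▓ ▒▒█   
░ ▒█▒ ▒▒█  ░▒▓░▒▒▒ ▓██ ▓▒▒▓▒   
▓▓ █░▒▒▒░░░▓█░ ▒▓▓▓░█░ ▒▒ ▒▓   
░▒█▓▒ ░▒█▒░▒░█▒▒░░█░▓ ▓░█  ▓   
█▒▒  ░▓▒▒ ░▒▒░▒▓▓██▒▒ █░▓█ █   


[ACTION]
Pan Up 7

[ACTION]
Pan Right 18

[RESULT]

▒▒█ ░▒░  █                     
█░▒▒▒███░▓                     
░▓█▓ ░▒▓ ▓                     
█░░█▓▒░░ ░                     
▒▒▒▒░░ ░▒▓                     
█▓░█░▓█  █                     
▓█ ▓█ ▓ ░                      
 █ █ ▓▒▒░░                     
▒░█░ █░▒░                      
  ▓▓▒██░▓▒                     
▒ ▓▒█ █▒ ▒                     
▓▒▓ ░ ░▒ ▒                     
▒ █▓  ▒░▒█                     
 ▒░▓ ▓ ▒▒█                     
 ▓██ ▓▒▒▓▒                     
▓░█░ ▒▒ ▒▓                     
█░▓ ▓░█  ▓                     
█▒▒ █░▓█ █                     


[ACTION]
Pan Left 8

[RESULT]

 ░█  ▒▒ ▒▒█ ░▒░  █             
▓███▒▓▓ █░▒▒▒███░▓             
  ▒░▒ ░░░▓█▓ ░▒▓ ▓             
▓█▓▓▓░█ █░░█▓▒░░ ░             
█ ░▒██▒ ▒▒▒▒░░ ░▒▓             
███ ██░▓█▓░█░▓█  █             
░▓░▓░▒█░▓█ ▓█ ▓ ░              
░▒▓█▓▓   █ █ ▓▒▒░░             
▓ █░░▓▓▒▒░█░ █░▒░              
▒ ▒██▓▒█  ▓▓▒██░▓▒             
█▓▒███▓█▒ ▓▒█ █▒ ▒             
 ▒▒█▓█░ ▓▒▓ ░ ░▒ ▒             
█▓▒░▓█  ▒ █▓  ▒░▒█             
▓░ ░ ███ ▒░▓ ▓ ▒▒█             
 ░▒▓░▒▒▒ ▓██ ▓▒▒▓▒             
░▓█░ ▒▓▓▓░█░ ▒▒ ▒▓             
░▒░█▒▒░░█░▓ ▓░█  ▓             
░▒▒░▒▓▓██▒▒ █░▓█ █             


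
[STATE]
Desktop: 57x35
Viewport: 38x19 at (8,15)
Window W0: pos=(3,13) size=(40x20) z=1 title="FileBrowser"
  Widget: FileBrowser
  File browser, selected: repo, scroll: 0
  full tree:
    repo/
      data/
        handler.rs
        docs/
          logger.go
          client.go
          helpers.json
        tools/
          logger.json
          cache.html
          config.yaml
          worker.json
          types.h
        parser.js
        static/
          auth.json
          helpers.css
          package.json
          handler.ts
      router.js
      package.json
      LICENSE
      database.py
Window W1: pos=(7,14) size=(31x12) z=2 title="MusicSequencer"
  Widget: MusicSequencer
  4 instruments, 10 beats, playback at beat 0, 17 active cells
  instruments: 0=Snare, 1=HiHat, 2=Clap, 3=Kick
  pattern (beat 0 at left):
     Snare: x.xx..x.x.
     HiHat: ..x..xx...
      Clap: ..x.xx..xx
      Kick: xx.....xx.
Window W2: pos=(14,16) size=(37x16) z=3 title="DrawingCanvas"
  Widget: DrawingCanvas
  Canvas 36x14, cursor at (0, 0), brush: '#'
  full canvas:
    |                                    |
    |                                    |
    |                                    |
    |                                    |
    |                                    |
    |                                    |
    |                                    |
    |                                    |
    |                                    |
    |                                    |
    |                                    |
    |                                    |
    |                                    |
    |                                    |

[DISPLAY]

 MusicSequencer              ┃────┨   
──────┏━━━━━━━━━━━━━━━━━━━━━━━━━━━━━━━
      ┃ DrawingCanvas                 
 Snare┠───────────────────────────────
 HiHat┃+                              
  Clap┃                               
  Kick┃                               
      ┃                               
      ┃                               
      ┃                               
━━━━━━┃                               
      ┃                               
      ┃                               
      ┃                               
      ┃                               
      ┃                               
      ┗━━━━━━━━━━━━━━━━━━━━━━━━━━━━━━━
━━━━━━━━━━━━━━━━━━━━━━━━━━━━━━━━━━┛   
                                      


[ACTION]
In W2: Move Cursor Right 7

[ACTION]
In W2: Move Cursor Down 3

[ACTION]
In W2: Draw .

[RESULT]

 MusicSequencer              ┃────┨   
──────┏━━━━━━━━━━━━━━━━━━━━━━━━━━━━━━━
      ┃ DrawingCanvas                 
 Snare┠───────────────────────────────
 HiHat┃                               
  Clap┃                               
  Kick┃                               
      ┃       .                       
      ┃                               
      ┃                               
━━━━━━┃                               
      ┃                               
      ┃                               
      ┃                               
      ┃                               
      ┃                               
      ┗━━━━━━━━━━━━━━━━━━━━━━━━━━━━━━━
━━━━━━━━━━━━━━━━━━━━━━━━━━━━━━━━━━┛   
                                      


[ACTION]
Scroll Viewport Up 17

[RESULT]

                                      
                                      
                                      
                                      
                                      
                                      
                                      
                                      
                                      
                                      
                                      
                                      
                                      
━━━━━━━━━━━━━━━━━━━━━━━━━━━━━━━━━━┓   
━━━━━━━━━━━━━━━━━━━━━━━━━━━━━┓    ┃   
 MusicSequencer              ┃────┨   
──────┏━━━━━━━━━━━━━━━━━━━━━━━━━━━━━━━
      ┃ DrawingCanvas                 
 Snare┠───────────────────────────────


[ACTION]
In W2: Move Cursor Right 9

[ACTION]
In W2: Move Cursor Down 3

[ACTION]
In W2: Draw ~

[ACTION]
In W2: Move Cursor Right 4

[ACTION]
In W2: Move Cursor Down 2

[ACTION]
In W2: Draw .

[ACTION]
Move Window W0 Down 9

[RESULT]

                                      
                                      
                                      
                                      
                                      
                                      
                                      
                                      
                                      
                                      
                                      
                                      
                                      
                                      
━━━━━━━━━━━━━━━━━━━━━━━━━━━━━┓        
 MusicSequencer              ┃━━━━┓   
──────┏━━━━━━━━━━━━━━━━━━━━━━━━━━━━━━━
      ┃ DrawingCanvas                 
 Snare┠───────────────────────────────


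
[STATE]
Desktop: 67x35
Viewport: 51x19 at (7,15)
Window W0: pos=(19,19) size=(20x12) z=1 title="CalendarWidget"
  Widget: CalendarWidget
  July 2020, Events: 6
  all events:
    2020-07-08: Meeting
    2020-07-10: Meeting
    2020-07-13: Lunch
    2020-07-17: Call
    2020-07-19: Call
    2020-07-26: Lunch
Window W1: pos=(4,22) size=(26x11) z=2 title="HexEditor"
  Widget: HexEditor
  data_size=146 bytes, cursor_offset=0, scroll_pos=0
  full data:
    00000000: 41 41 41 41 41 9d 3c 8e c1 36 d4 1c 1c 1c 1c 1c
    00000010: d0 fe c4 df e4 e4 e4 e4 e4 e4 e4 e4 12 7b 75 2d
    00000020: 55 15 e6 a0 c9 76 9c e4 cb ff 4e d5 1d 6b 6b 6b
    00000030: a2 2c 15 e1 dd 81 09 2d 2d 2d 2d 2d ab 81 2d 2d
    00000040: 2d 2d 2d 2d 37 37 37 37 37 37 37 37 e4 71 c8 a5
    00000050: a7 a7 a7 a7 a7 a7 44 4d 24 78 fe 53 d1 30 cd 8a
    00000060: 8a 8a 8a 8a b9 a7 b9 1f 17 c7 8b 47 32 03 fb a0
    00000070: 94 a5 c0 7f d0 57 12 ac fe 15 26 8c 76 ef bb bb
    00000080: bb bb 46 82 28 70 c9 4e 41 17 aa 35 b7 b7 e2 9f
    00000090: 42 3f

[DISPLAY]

                                                   
                                                   
                                                   
                                                   
            ┏━━━━━━━━━━━━━━━━━━┓                   
            ┃ CalendarWidget   ┃                   
            ┠──────────────────┨                   
━━━━━━━━━━━━━━━━━━━━━━┓020     ┃                   
exEditor              ┃h Fr Sa ┃                   
──────────────────────┨2  3  4 ┃                   
000000  41 41 41 41 41┃ 9 10* 1┃                   
000010  d0 fe c4 df e4┃16 17* 1┃                   
000020  55 15 e6 a0 c9┃3 24 25 ┃                   
000030  a2 2c 15 e1 dd┃0 31    ┃                   
000040  2d 2d 2d 2d 37┃        ┃                   
000050  a7 a7 a7 a7 a7┃━━━━━━━━┛                   
000060  8a 8a 8a 8a b9┃                            
━━━━━━━━━━━━━━━━━━━━━━┛                            
                                                   


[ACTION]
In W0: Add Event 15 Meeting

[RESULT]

                                                   
                                                   
                                                   
                                                   
            ┏━━━━━━━━━━━━━━━━━━┓                   
            ┃ CalendarWidget   ┃                   
            ┠──────────────────┨                   
━━━━━━━━━━━━━━━━━━━━━━┓020     ┃                   
exEditor              ┃h Fr Sa ┃                   
──────────────────────┨2  3  4 ┃                   
000000  41 41 41 41 41┃ 9 10* 1┃                   
000010  d0 fe c4 df e4┃ 16 17* ┃                   
000020  55 15 e6 a0 c9┃3 24 25 ┃                   
000030  a2 2c 15 e1 dd┃0 31    ┃                   
000040  2d 2d 2d 2d 37┃        ┃                   
000050  a7 a7 a7 a7 a7┃━━━━━━━━┛                   
000060  8a 8a 8a 8a b9┃                            
━━━━━━━━━━━━━━━━━━━━━━┛                            
                                                   


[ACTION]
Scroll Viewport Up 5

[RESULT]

                                                   
                                                   
                                                   
                                                   
                                                   
                                                   
                                                   
                                                   
                                                   
            ┏━━━━━━━━━━━━━━━━━━┓                   
            ┃ CalendarWidget   ┃                   
            ┠──────────────────┨                   
━━━━━━━━━━━━━━━━━━━━━━┓020     ┃                   
exEditor              ┃h Fr Sa ┃                   
──────────────────────┨2  3  4 ┃                   
000000  41 41 41 41 41┃ 9 10* 1┃                   
000010  d0 fe c4 df e4┃ 16 17* ┃                   
000020  55 15 e6 a0 c9┃3 24 25 ┃                   
000030  a2 2c 15 e1 dd┃0 31    ┃                   


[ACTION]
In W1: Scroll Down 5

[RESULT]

                                                   
                                                   
                                                   
                                                   
                                                   
                                                   
                                                   
                                                   
                                                   
            ┏━━━━━━━━━━━━━━━━━━┓                   
            ┃ CalendarWidget   ┃                   
            ┠──────────────────┨                   
━━━━━━━━━━━━━━━━━━━━━━┓020     ┃                   
exEditor              ┃h Fr Sa ┃                   
──────────────────────┨2  3  4 ┃                   
000050  a7 a7 a7 a7 a7┃ 9 10* 1┃                   
000060  8a 8a 8a 8a b9┃ 16 17* ┃                   
000070  94 a5 c0 7f d0┃3 24 25 ┃                   
000080  bb bb 46 82 28┃0 31    ┃                   


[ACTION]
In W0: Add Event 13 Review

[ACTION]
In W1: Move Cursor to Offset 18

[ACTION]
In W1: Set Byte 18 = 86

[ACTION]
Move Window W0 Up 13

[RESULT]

            ┃Mo Tu We Th Fr Sa ┃                   
            ┃       1  2  3  4 ┃                   
            ┃ 6  7  8*  9 10* 1┃                   
            ┃13* 14 15* 16 17* ┃                   
            ┃20 21 22 23 24 25 ┃                   
            ┃27 28 29 30 31    ┃                   
            ┃                  ┃                   
            ┗━━━━━━━━━━━━━━━━━━┛                   
                                                   
                                                   
                                                   
                                                   
━━━━━━━━━━━━━━━━━━━━━━┓                            
exEditor              ┃                            
──────────────────────┨                            
000050  a7 a7 a7 a7 a7┃                            
000060  8a 8a 8a 8a b9┃                            
000070  94 a5 c0 7f d0┃                            
000080  bb bb 46 82 28┃                            


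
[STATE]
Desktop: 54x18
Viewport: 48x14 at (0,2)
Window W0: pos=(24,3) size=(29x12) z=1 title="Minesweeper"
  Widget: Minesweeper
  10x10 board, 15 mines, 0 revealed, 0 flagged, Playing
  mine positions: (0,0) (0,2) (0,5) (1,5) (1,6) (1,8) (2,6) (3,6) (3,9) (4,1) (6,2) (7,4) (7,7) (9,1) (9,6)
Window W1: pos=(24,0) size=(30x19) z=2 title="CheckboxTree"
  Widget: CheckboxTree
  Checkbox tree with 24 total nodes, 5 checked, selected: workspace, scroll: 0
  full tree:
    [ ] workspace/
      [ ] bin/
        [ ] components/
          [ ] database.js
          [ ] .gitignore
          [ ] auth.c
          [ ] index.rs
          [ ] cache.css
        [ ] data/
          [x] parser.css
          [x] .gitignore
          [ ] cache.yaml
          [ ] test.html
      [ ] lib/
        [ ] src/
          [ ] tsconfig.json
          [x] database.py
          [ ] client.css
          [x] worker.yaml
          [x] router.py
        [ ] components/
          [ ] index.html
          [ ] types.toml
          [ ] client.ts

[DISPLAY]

                        ┠───────────────────────
                        ┃>[-] workspace/        
                        ┃   [-] bin/            
                        ┃     [ ] components/   
                        ┃       [ ] database.js 
                        ┃       [ ] .gitignore  
                        ┃       [ ] auth.c      
                        ┃       [ ] index.rs    
                        ┃       [ ] cache.css   
                        ┃     [-] data/         
                        ┃       [x] parser.css  
                        ┃       [x] .gitignore  
                        ┃       [ ] cache.yaml  
                        ┃       [ ] test.html   


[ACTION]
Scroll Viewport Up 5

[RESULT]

                        ┏━━━━━━━━━━━━━━━━━━━━━━━
                        ┃ CheckboxTree          
                        ┠───────────────────────
                        ┃>[-] workspace/        
                        ┃   [-] bin/            
                        ┃     [ ] components/   
                        ┃       [ ] database.js 
                        ┃       [ ] .gitignore  
                        ┃       [ ] auth.c      
                        ┃       [ ] index.rs    
                        ┃       [ ] cache.css   
                        ┃     [-] data/         
                        ┃       [x] parser.css  
                        ┃       [x] .gitignore  


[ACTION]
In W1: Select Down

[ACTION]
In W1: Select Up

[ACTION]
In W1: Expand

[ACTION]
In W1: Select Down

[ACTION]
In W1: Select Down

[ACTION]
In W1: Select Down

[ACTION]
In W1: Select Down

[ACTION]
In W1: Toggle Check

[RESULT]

                        ┏━━━━━━━━━━━━━━━━━━━━━━━
                        ┃ CheckboxTree          
                        ┠───────────────────────
                        ┃ [-] workspace/        
                        ┃   [-] bin/            
                        ┃     [-] components/   
                        ┃       [ ] database.js 
                        ┃>      [x] .gitignore  
                        ┃       [ ] auth.c      
                        ┃       [ ] index.rs    
                        ┃       [ ] cache.css   
                        ┃     [-] data/         
                        ┃       [x] parser.css  
                        ┃       [x] .gitignore  


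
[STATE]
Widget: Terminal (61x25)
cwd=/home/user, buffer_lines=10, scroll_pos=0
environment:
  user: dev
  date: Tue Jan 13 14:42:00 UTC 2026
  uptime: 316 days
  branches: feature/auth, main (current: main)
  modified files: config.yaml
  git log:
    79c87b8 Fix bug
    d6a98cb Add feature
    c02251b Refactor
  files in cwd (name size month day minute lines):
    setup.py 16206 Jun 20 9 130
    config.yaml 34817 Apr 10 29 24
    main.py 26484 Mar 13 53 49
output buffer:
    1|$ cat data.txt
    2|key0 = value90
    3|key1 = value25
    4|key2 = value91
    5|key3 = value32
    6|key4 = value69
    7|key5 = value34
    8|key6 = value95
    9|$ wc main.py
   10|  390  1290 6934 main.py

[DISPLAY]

$ cat data.txt                                               
key0 = value90                                               
key1 = value25                                               
key2 = value91                                               
key3 = value32                                               
key4 = value69                                               
key5 = value34                                               
key6 = value95                                               
$ wc main.py                                                 
  390  1290 6934 main.py                                     
$ █                                                          
                                                             
                                                             
                                                             
                                                             
                                                             
                                                             
                                                             
                                                             
                                                             
                                                             
                                                             
                                                             
                                                             
                                                             


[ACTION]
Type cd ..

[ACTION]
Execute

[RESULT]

$ cat data.txt                                               
key0 = value90                                               
key1 = value25                                               
key2 = value91                                               
key3 = value32                                               
key4 = value69                                               
key5 = value34                                               
key6 = value95                                               
$ wc main.py                                                 
  390  1290 6934 main.py                                     
$ cd ..                                                      
                                                             
$ █                                                          
                                                             
                                                             
                                                             
                                                             
                                                             
                                                             
                                                             
                                                             
                                                             
                                                             
                                                             
                                                             


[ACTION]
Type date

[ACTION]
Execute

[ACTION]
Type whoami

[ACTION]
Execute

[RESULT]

$ cat data.txt                                               
key0 = value90                                               
key1 = value25                                               
key2 = value91                                               
key3 = value32                                               
key4 = value69                                               
key5 = value34                                               
key6 = value95                                               
$ wc main.py                                                 
  390  1290 6934 main.py                                     
$ cd ..                                                      
                                                             
$ date                                                       
Tue Jan 13 14:42:00 UTC 2026                                 
$ whoami                                                     
dev                                                          
$ █                                                          
                                                             
                                                             
                                                             
                                                             
                                                             
                                                             
                                                             
                                                             


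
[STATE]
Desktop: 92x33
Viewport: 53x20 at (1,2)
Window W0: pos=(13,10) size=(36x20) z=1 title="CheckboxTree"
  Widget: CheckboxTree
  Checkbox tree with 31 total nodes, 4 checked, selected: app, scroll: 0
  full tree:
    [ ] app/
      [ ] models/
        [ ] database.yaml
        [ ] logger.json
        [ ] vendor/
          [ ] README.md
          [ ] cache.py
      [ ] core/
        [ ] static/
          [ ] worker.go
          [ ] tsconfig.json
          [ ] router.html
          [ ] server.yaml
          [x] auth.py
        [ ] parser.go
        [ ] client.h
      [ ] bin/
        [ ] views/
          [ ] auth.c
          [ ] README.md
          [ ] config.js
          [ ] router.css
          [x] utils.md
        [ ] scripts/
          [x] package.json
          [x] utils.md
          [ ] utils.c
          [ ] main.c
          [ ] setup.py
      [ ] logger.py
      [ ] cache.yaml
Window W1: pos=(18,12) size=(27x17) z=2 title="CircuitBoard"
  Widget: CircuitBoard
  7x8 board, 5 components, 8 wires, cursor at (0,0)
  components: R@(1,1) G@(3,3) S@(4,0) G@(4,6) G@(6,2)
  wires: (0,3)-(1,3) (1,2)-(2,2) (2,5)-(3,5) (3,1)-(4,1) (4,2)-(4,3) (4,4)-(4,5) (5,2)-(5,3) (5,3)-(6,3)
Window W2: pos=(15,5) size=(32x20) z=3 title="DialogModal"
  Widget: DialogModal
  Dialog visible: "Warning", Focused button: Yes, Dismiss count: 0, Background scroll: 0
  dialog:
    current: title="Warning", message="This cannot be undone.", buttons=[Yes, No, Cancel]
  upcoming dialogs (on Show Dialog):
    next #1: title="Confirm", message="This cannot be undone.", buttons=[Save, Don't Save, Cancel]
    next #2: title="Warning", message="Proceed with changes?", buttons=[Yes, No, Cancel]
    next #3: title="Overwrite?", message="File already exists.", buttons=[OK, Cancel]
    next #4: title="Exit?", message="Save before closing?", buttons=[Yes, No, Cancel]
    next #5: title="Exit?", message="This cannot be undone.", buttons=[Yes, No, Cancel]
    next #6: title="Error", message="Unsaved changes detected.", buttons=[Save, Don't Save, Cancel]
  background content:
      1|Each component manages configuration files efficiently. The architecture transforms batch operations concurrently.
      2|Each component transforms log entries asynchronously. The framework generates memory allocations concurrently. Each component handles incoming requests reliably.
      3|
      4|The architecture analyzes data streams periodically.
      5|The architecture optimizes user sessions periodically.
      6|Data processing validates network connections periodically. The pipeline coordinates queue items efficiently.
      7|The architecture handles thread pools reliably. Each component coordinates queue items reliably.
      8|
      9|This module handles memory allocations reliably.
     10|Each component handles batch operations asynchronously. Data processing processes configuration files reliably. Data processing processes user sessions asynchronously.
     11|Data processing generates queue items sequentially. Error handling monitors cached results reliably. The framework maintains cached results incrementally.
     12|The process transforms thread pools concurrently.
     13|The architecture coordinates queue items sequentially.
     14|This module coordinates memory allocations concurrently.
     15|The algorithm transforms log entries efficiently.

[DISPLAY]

                                                     
                                                     
                                                     
              ┏━━━━━━━━━━━━━━━━━━━━━━━━━━━━━━┓       
              ┃ DialogModal                  ┃       
              ┠──────────────────────────────┨       
              ┃Each component manages configu┃       
              ┃Each component transforms log ┃       
            ┏━┃                              ┃━┓     
            ┃ ┃The architecture analyzes data┃ ┃     
            ┠─┃The architecture optimizes use┃─┨     
            ┃>┃Da┌────────────────────────┐tw┃ ┃     
            ┃ ┃Th│        Warning         │ea┃ ┃     
            ┃ ┃  │ This cannot be undone. │  ┃ ┃     
            ┃ ┃Th│  [Yes]  No   Cancel    │ll┃ ┃     
            ┃ ┃Ea└────────────────────────┘ o┃ ┃     
            ┃ ┃Data processing generates queu┃ ┃     
            ┃ ┃The process transforms thread ┃ ┃     
            ┃ ┃The architecture coordinates q┃ ┃     
            ┃ ┃This module coordinates memory┃ ┃     


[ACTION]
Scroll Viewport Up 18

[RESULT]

                                                     
                                                     
                                                     
                                                     
                                                     
              ┏━━━━━━━━━━━━━━━━━━━━━━━━━━━━━━┓       
              ┃ DialogModal                  ┃       
              ┠──────────────────────────────┨       
              ┃Each component manages configu┃       
              ┃Each component transforms log ┃       
            ┏━┃                              ┃━┓     
            ┃ ┃The architecture analyzes data┃ ┃     
            ┠─┃The architecture optimizes use┃─┨     
            ┃>┃Da┌────────────────────────┐tw┃ ┃     
            ┃ ┃Th│        Warning         │ea┃ ┃     
            ┃ ┃  │ This cannot be undone. │  ┃ ┃     
            ┃ ┃Th│  [Yes]  No   Cancel    │ll┃ ┃     
            ┃ ┃Ea└────────────────────────┘ o┃ ┃     
            ┃ ┃Data processing generates queu┃ ┃     
            ┃ ┃The process transforms thread ┃ ┃     


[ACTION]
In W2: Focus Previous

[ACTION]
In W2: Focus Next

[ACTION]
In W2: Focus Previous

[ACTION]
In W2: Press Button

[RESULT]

                                                     
                                                     
                                                     
                                                     
                                                     
              ┏━━━━━━━━━━━━━━━━━━━━━━━━━━━━━━┓       
              ┃ DialogModal                  ┃       
              ┠──────────────────────────────┨       
              ┃Each component manages configu┃       
              ┃Each component transforms log ┃       
            ┏━┃                              ┃━┓     
            ┃ ┃The architecture analyzes data┃ ┃     
            ┠─┃The architecture optimizes use┃─┨     
            ┃>┃Data processing validates netw┃ ┃     
            ┃ ┃The architecture handles threa┃ ┃     
            ┃ ┃                              ┃ ┃     
            ┃ ┃This module handles memory all┃ ┃     
            ┃ ┃Each component handles batch o┃ ┃     
            ┃ ┃Data processing generates queu┃ ┃     
            ┃ ┃The process transforms thread ┃ ┃     


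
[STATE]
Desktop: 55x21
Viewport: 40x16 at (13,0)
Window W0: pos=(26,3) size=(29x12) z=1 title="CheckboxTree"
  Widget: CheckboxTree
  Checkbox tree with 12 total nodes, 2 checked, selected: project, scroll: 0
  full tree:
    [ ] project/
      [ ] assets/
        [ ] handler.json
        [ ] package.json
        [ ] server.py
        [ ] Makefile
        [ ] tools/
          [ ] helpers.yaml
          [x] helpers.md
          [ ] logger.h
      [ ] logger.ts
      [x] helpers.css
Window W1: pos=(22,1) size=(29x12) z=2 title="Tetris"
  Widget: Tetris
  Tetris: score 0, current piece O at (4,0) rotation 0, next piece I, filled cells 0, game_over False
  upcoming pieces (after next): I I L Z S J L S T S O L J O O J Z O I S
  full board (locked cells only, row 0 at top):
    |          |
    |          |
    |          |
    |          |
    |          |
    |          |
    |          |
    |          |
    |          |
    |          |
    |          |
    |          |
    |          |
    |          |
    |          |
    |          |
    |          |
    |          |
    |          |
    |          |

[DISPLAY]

                                        
         ┏━━━━━━━━━━━━━━━━━━━━━━━━━━━┓  
         ┃ Tetris                    ┃  
         ┠───────────────────────────┨━━
         ┃          │Next:           ┃  
         ┃          │████            ┃──
         ┃          │                ┃  
         ┃          │                ┃  
         ┃          │                ┃  
         ┃          │                ┃  
         ┃          │Score:          ┃  
         ┃          │0               ┃  
         ┗━━━━━━━━━━━━━━━━━━━━━━━━━━━┛  
             ┃       [ ] helpers.yaml   
             ┗━━━━━━━━━━━━━━━━━━━━━━━━━━
                                        


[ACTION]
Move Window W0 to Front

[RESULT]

                                        
         ┏━━━━━━━━━━━━━━━━━━━━━━━━━━━┓  
         ┃ Tetris                    ┃  
         ┠───┏━━━━━━━━━━━━━━━━━━━━━━━━━━
         ┃   ┃ CheckboxTree             
         ┃   ┠──────────────────────────
         ┃   ┃>[-] project/             
         ┃   ┃   [-] assets/            
         ┃   ┃     [ ] handler.json     
         ┃   ┃     [ ] package.json     
         ┃   ┃     [ ] server.py        
         ┃   ┃     [ ] Makefile         
         ┗━━━┃     [-] tools/           
             ┃       [ ] helpers.yaml   
             ┗━━━━━━━━━━━━━━━━━━━━━━━━━━
                                        


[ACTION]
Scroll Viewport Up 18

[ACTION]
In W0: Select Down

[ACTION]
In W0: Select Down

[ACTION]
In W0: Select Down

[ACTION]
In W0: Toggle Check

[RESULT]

                                        
         ┏━━━━━━━━━━━━━━━━━━━━━━━━━━━┓  
         ┃ Tetris                    ┃  
         ┠───┏━━━━━━━━━━━━━━━━━━━━━━━━━━
         ┃   ┃ CheckboxTree             
         ┃   ┠──────────────────────────
         ┃   ┃ [-] project/             
         ┃   ┃   [-] assets/            
         ┃   ┃     [ ] handler.json     
         ┃   ┃>    [x] package.json     
         ┃   ┃     [ ] server.py        
         ┃   ┃     [ ] Makefile         
         ┗━━━┃     [-] tools/           
             ┃       [ ] helpers.yaml   
             ┗━━━━━━━━━━━━━━━━━━━━━━━━━━
                                        


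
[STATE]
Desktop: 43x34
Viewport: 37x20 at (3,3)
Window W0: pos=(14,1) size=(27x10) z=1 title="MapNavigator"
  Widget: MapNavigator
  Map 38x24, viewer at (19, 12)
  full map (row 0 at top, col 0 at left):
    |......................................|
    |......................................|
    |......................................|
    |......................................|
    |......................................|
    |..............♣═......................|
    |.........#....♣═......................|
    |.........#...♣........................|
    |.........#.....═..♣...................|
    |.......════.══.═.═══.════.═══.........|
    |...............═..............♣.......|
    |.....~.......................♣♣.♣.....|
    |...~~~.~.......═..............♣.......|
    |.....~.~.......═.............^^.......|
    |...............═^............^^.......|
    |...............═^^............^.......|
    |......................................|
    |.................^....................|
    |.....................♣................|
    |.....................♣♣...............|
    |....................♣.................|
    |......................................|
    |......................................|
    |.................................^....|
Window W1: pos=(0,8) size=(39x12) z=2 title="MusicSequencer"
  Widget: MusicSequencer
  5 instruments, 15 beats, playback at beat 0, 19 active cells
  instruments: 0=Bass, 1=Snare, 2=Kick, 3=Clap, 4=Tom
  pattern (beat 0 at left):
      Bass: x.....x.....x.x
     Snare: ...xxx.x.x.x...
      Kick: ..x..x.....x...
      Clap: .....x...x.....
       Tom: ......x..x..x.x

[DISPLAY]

           ┠─────────────────────────
           ┃════.══.═.═══.════.═══...
           ┃........═..............♣.
           ┃......................♣♣.
           ┃~.......═...@..........♣.
━━━━━━━━━━━━━━━━━━━━━━━━━━━━━━━━━━━┓.
usicSequencer                      ┃.
───────────────────────────────────┨━
    ▼12345678901234                ┃ 
Bass█·····█·····█·█                ┃ 
nare···███·█·█·█···                ┃ 
Kick··█··█·····█···                ┃ 
Clap·····█···█·····                ┃ 
 Tom······█··█··█·█                ┃ 
                                   ┃ 
                                   ┃ 
━━━━━━━━━━━━━━━━━━━━━━━━━━━━━━━━━━━┛ 
                                     
                                     
                                     


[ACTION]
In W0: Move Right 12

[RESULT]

           ┠─────────────────────────
           ┃═.════.═══.........      
           ┃...........♣.......      
           ┃..........♣♣.♣.....      
           ┃...........♣@......      
━━━━━━━━━━━━━━━━━━━━━━━━━━━━━━━━━━━┓ 
usicSequencer                      ┃ 
───────────────────────────────────┨━
    ▼12345678901234                ┃ 
Bass█·····█·····█·█                ┃ 
nare···███·█·█·█···                ┃ 
Kick··█··█·····█···                ┃ 
Clap·····█···█·····                ┃ 
 Tom······█··█··█·█                ┃ 
                                   ┃ 
                                   ┃ 
━━━━━━━━━━━━━━━━━━━━━━━━━━━━━━━━━━━┛ 
                                     
                                     
                                     


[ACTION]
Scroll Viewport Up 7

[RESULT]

                                     
           ┏━━━━━━━━━━━━━━━━━━━━━━━━━
           ┃ MapNavigator            
           ┠─────────────────────────
           ┃═.════.═══.........      
           ┃...........♣.......      
           ┃..........♣♣.♣.....      
           ┃...........♣@......      
━━━━━━━━━━━━━━━━━━━━━━━━━━━━━━━━━━━┓ 
usicSequencer                      ┃ 
───────────────────────────────────┨━
    ▼12345678901234                ┃ 
Bass█·····█·····█·█                ┃ 
nare···███·█·█·█···                ┃ 
Kick··█··█·····█···                ┃ 
Clap·····█···█·····                ┃ 
 Tom······█··█··█·█                ┃ 
                                   ┃ 
                                   ┃ 
━━━━━━━━━━━━━━━━━━━━━━━━━━━━━━━━━━━┛ 


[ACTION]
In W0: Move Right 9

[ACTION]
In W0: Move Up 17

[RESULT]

                                     
           ┏━━━━━━━━━━━━━━━━━━━━━━━━━
           ┃ MapNavigator            
           ┠─────────────────────────
           ┃                         
           ┃                         
           ┃                         
           ┃............@            
━━━━━━━━━━━━━━━━━━━━━━━━━━━━━━━━━━━┓ 
usicSequencer                      ┃ 
───────────────────────────────────┨━
    ▼12345678901234                ┃ 
Bass█·····█·····█·█                ┃ 
nare···███·█·█·█···                ┃ 
Kick··█··█·····█···                ┃ 
Clap·····█···█·····                ┃ 
 Tom······█··█··█·█                ┃ 
                                   ┃ 
                                   ┃ 
━━━━━━━━━━━━━━━━━━━━━━━━━━━━━━━━━━━┛ 
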